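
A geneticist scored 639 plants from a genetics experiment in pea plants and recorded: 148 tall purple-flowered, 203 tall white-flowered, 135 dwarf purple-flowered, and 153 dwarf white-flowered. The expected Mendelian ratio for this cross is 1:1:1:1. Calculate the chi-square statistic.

16.693

The 1:1:1:1 ratio has 4 parts, so with N = 639 the expected counts are:
  tall purple-flowered: 639 × 1/4 = 159.75
  tall white-flowered: 639 × 1/4 = 159.75
  dwarf purple-flowered: 639 × 1/4 = 159.75
  dwarf white-flowered: 639 × 1/4 = 159.75
χ² = Σ (O − E)² / E
  tall purple-flowered: (148 − 159.75)² / 159.75 = 0.8642
  tall white-flowered: (203 − 159.75)² / 159.75 = 11.7093
  dwarf purple-flowered: (135 − 159.75)² / 159.75 = 3.8345
  dwarf white-flowered: (153 − 159.75)² / 159.75 = 0.2852
χ² = 0.8642 + 11.7093 + 3.8345 + 0.2852 = 16.6932 ≈ 16.693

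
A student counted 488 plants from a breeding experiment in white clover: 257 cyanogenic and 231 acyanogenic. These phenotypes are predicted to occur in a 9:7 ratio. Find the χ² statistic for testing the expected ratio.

The 9:7 ratio has 16 parts, so with N = 488 the expected counts are:
  cyanogenic: 488 × 9/16 = 274.5
  acyanogenic: 488 × 7/16 = 213.5
χ² = Σ (O − E)² / E
  cyanogenic: (257 − 274.5)² / 274.5 = 1.1157
  acyanogenic: (231 − 213.5)² / 213.5 = 1.4344
χ² = 1.1157 + 1.4344 = 2.5501 ≈ 2.550

2.550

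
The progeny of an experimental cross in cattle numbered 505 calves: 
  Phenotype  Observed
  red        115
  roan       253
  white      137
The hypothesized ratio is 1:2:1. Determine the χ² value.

The 1:2:1 ratio has 4 parts, so with N = 505 the expected counts are:
  red: 505 × 1/4 = 126.25
  roan: 505 × 2/4 = 252.5
  white: 505 × 1/4 = 126.25
χ² = Σ (O − E)² / E
  red: (115 − 126.25)² / 126.25 = 1.0025
  roan: (253 − 252.5)² / 252.5 = 0.0010
  white: (137 − 126.25)² / 126.25 = 0.9153
χ² = 1.0025 + 0.0010 + 0.9153 = 1.9188 ≈ 1.919

1.919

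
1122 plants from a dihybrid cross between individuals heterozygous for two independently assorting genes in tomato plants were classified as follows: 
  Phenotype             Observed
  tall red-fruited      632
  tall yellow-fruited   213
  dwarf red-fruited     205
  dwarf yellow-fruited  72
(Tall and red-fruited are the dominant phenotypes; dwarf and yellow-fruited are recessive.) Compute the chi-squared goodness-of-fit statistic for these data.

0.221

A dihybrid F₂ with independent assortment and complete dominance at both loci gives a 9:3:3:1 phenotypic ratio.
Under the 9:3:3:1 hypothesis (Σ ratio = 16, N = 1122):
  tall red-fruited: 1122 × 9/16 = 631.125
  tall yellow-fruited: 1122 × 3/16 = 210.375
  dwarf red-fruited: 1122 × 3/16 = 210.375
  dwarf yellow-fruited: 1122 × 1/16 = 70.125
χ² = Σ (O − E)² / E
  tall red-fruited: (632 − 631.125)² / 631.125 = 0.0012
  tall yellow-fruited: (213 − 210.375)² / 210.375 = 0.0328
  dwarf red-fruited: (205 − 210.375)² / 210.375 = 0.1373
  dwarf yellow-fruited: (72 − 70.125)² / 70.125 = 0.0501
χ² = 0.0012 + 0.0328 + 0.1373 + 0.0501 = 0.2214 ≈ 0.221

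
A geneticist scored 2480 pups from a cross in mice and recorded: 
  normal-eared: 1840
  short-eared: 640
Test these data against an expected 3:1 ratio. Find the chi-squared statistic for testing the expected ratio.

0.860

The 3:1 ratio has 4 parts, so with N = 2480 the expected counts are:
  normal-eared: 2480 × 3/4 = 1860
  short-eared: 2480 × 1/4 = 620
χ² = Σ (O − E)² / E
  normal-eared: (1840 − 1860)² / 1860 = 0.2151
  short-eared: (640 − 620)² / 620 = 0.6452
χ² = 0.2151 + 0.6452 = 0.8603 ≈ 0.860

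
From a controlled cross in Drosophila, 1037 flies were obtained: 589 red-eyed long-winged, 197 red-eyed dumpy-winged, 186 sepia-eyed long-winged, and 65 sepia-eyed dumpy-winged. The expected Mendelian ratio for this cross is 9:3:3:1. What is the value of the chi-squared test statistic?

0.456

Under the 9:3:3:1 hypothesis (Σ ratio = 16, N = 1037):
  red-eyed long-winged: 1037 × 9/16 = 583.3125
  red-eyed dumpy-winged: 1037 × 3/16 = 194.4375
  sepia-eyed long-winged: 1037 × 3/16 = 194.4375
  sepia-eyed dumpy-winged: 1037 × 1/16 = 64.8125
χ² = Σ (O − E)² / E
  red-eyed long-winged: (589 − 583.3125)² / 583.3125 = 0.0555
  red-eyed dumpy-winged: (197 − 194.4375)² / 194.4375 = 0.0338
  sepia-eyed long-winged: (186 − 194.4375)² / 194.4375 = 0.3661
  sepia-eyed dumpy-winged: (65 − 64.8125)² / 64.8125 = 0.0005
χ² = 0.0555 + 0.0338 + 0.3661 + 0.0005 = 0.4559 ≈ 0.456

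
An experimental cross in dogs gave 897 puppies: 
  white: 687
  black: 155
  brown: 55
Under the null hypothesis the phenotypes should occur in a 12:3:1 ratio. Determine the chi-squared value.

1.356

Expected counts for N = 897 under a 12:3:1 ratio (total parts = 16):
  white: 897 × 12/16 = 672.75
  black: 897 × 3/16 = 168.1875
  brown: 897 × 1/16 = 56.0625
χ² = Σ (O − E)² / E
  white: (687 − 672.75)² / 672.75 = 0.3018
  black: (155 − 168.1875)² / 168.1875 = 1.0340
  brown: (55 − 56.0625)² / 56.0625 = 0.0201
χ² = 0.3018 + 1.0340 + 0.0201 = 1.3559 ≈ 1.356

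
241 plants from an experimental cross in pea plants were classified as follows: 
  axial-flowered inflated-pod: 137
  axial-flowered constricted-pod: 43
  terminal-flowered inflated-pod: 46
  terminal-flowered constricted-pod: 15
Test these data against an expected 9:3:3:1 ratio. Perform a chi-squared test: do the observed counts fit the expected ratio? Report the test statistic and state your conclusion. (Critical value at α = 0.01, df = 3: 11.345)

0.136; consistent

Expected counts for N = 241 under a 9:3:3:1 ratio (total parts = 16):
  axial-flowered inflated-pod: 241 × 9/16 = 135.5625
  axial-flowered constricted-pod: 241 × 3/16 = 45.1875
  terminal-flowered inflated-pod: 241 × 3/16 = 45.1875
  terminal-flowered constricted-pod: 241 × 1/16 = 15.0625
χ² = Σ (O − E)² / E
  axial-flowered inflated-pod: (137 − 135.5625)² / 135.5625 = 0.0152
  axial-flowered constricted-pod: (43 − 45.1875)² / 45.1875 = 0.1059
  terminal-flowered inflated-pod: (46 − 45.1875)² / 45.1875 = 0.0146
  terminal-flowered constricted-pod: (15 − 15.0625)² / 15.0625 = 0.0003
χ² = 0.0152 + 0.1059 + 0.0146 + 0.0003 = 0.136
Degrees of freedom = 4 − 1 = 3; critical value at α = 0.01 is 11.345.
Since 0.136 < 11.345, we fail to reject the null hypothesis — the data are consistent with the 9:3:3:1 ratio.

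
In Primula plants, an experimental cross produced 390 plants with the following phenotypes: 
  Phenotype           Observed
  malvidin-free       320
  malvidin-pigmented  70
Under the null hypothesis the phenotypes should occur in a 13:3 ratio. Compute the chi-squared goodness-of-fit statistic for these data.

Under the 13:3 hypothesis (Σ ratio = 16, N = 390):
  malvidin-free: 390 × 13/16 = 316.875
  malvidin-pigmented: 390 × 3/16 = 73.125
χ² = Σ (O − E)² / E
  malvidin-free: (320 − 316.875)² / 316.875 = 0.0308
  malvidin-pigmented: (70 − 73.125)² / 73.125 = 0.1335
χ² = 0.0308 + 0.1335 = 0.1643 ≈ 0.164

0.164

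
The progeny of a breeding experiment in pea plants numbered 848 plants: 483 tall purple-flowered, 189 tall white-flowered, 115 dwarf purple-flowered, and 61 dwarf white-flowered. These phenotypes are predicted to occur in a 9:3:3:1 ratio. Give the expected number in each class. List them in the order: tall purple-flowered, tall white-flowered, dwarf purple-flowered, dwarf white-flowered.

477, 159, 159, 53

The 9:3:3:1 ratio has 16 parts, so with N = 848 the expected counts are:
  tall purple-flowered: 848 × 9/16 = 477
  tall white-flowered: 848 × 3/16 = 159
  dwarf purple-flowered: 848 × 3/16 = 159
  dwarf white-flowered: 848 × 1/16 = 53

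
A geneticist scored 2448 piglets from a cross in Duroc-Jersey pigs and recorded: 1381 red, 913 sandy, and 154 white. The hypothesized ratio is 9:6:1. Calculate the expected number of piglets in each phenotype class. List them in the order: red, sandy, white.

The 9:6:1 ratio has 16 parts, so with N = 2448 the expected counts are:
  red: 2448 × 9/16 = 1377
  sandy: 2448 × 6/16 = 918
  white: 2448 × 1/16 = 153

1377, 918, 153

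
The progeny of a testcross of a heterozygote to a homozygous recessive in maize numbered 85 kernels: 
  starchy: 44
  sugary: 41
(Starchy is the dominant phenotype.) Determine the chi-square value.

A testcross of a heterozygote (Aa × aa) gives a 1:1 phenotypic ratio.
Under the 1:1 hypothesis (Σ ratio = 2, N = 85):
  starchy: 85 × 1/2 = 42.5
  sugary: 85 × 1/2 = 42.5
χ² = Σ (O − E)² / E
  starchy: (44 − 42.5)² / 42.5 = 0.0529
  sugary: (41 − 42.5)² / 42.5 = 0.0529
χ² = 0.0529 + 0.0529 = 0.1058 ≈ 0.106

0.106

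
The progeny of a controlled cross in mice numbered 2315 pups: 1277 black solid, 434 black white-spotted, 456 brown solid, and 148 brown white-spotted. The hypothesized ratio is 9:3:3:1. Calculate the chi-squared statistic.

Total ratio parts = 16. Expected numbers out of 2315:
  black solid: 2315 × 9/16 = 1302.1875
  black white-spotted: 2315 × 3/16 = 434.0625
  brown solid: 2315 × 3/16 = 434.0625
  brown white-spotted: 2315 × 1/16 = 144.6875
χ² = Σ (O − E)² / E
  black solid: (1277 − 1302.1875)² / 1302.1875 = 0.4872
  black white-spotted: (434 − 434.0625)² / 434.0625 = 0.0000
  brown solid: (456 − 434.0625)² / 434.0625 = 1.1087
  brown white-spotted: (148 − 144.6875)² / 144.6875 = 0.0758
χ² = 0.4872 + 0.0000 + 1.1087 + 0.0758 = 1.6717 ≈ 1.672

1.672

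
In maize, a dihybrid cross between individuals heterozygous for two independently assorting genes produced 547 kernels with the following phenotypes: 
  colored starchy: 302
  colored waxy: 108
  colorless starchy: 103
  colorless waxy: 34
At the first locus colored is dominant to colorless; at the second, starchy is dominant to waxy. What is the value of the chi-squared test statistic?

A dihybrid F₂ with independent assortment and complete dominance at both loci gives a 9:3:3:1 phenotypic ratio.
Total ratio parts = 16. Expected numbers out of 547:
  colored starchy: 547 × 9/16 = 307.6875
  colored waxy: 547 × 3/16 = 102.5625
  colorless starchy: 547 × 3/16 = 102.5625
  colorless waxy: 547 × 1/16 = 34.1875
χ² = Σ (O − E)² / E
  colored starchy: (302 − 307.6875)² / 307.6875 = 0.1051
  colored waxy: (108 − 102.5625)² / 102.5625 = 0.2883
  colorless starchy: (103 − 102.5625)² / 102.5625 = 0.0019
  colorless waxy: (34 − 34.1875)² / 34.1875 = 0.0010
χ² = 0.1051 + 0.2883 + 0.0019 + 0.0010 = 0.3963 ≈ 0.396

0.396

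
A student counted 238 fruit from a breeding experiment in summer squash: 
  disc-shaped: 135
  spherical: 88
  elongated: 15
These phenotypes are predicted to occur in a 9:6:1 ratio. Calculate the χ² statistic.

The 9:6:1 ratio has 16 parts, so with N = 238 the expected counts are:
  disc-shaped: 238 × 9/16 = 133.875
  spherical: 238 × 6/16 = 89.25
  elongated: 238 × 1/16 = 14.875
χ² = Σ (O − E)² / E
  disc-shaped: (135 − 133.875)² / 133.875 = 0.0095
  spherical: (88 − 89.25)² / 89.25 = 0.0175
  elongated: (15 − 14.875)² / 14.875 = 0.0011
χ² = 0.0095 + 0.0175 + 0.0011 = 0.0281 ≈ 0.028

0.028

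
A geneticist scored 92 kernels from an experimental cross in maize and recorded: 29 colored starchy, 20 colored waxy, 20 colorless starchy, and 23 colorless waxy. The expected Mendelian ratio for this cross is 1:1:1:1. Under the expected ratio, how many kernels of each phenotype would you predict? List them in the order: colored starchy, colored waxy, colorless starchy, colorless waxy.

Total ratio parts = 4. Expected numbers out of 92:
  colored starchy: 92 × 1/4 = 23
  colored waxy: 92 × 1/4 = 23
  colorless starchy: 92 × 1/4 = 23
  colorless waxy: 92 × 1/4 = 23

23, 23, 23, 23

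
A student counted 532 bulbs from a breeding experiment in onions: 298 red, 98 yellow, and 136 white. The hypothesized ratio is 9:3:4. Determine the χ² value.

0.104

Total ratio parts = 16. Expected numbers out of 532:
  red: 532 × 9/16 = 299.25
  yellow: 532 × 3/16 = 99.75
  white: 532 × 4/16 = 133
χ² = Σ (O − E)² / E
  red: (298 − 299.25)² / 299.25 = 0.0052
  yellow: (98 − 99.75)² / 99.75 = 0.0307
  white: (136 − 133)² / 133 = 0.0677
χ² = 0.0052 + 0.0307 + 0.0677 = 0.1036 ≈ 0.104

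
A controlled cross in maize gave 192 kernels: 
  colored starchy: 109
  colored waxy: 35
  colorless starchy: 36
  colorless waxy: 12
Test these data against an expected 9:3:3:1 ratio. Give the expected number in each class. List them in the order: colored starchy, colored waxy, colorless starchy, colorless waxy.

108, 36, 36, 12

The 9:3:3:1 ratio has 16 parts, so with N = 192 the expected counts are:
  colored starchy: 192 × 9/16 = 108
  colored waxy: 192 × 3/16 = 36
  colorless starchy: 192 × 3/16 = 36
  colorless waxy: 192 × 1/16 = 12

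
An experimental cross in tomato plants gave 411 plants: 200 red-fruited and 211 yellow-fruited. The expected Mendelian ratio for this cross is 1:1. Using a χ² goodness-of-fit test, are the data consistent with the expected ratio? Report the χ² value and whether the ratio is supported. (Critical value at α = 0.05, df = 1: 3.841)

0.294; consistent

Total ratio parts = 2. Expected numbers out of 411:
  red-fruited: 411 × 1/2 = 205.5
  yellow-fruited: 411 × 1/2 = 205.5
χ² = Σ (O − E)² / E
  red-fruited: (200 − 205.5)² / 205.5 = 0.1472
  yellow-fruited: (211 − 205.5)² / 205.5 = 0.1472
χ² = 0.1472 + 0.1472 = 0.2944 ≈ 0.294
Degrees of freedom = 2 − 1 = 1; critical value at α = 0.05 is 3.841.
Since 0.294 < 3.841, we fail to reject the null hypothesis — the data are consistent with the 1:1 ratio.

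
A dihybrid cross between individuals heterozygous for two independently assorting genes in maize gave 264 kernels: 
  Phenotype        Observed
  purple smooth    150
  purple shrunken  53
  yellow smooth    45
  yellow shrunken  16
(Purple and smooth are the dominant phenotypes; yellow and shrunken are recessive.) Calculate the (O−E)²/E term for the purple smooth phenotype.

0.015

A dihybrid F₂ with independent assortment and complete dominance at both loci gives a 9:3:3:1 phenotypic ratio.
Expected counts for N = 264 under a 9:3:3:1 ratio (total parts = 16):
  purple smooth: 264 × 9/16 = 148.5
  purple shrunken: 264 × 3/16 = 49.5
  yellow smooth: 264 × 3/16 = 49.5
  yellow shrunken: 264 × 1/16 = 16.5
Contribution of purple smooth: (150 − 148.5)² / 148.5 = 0.0152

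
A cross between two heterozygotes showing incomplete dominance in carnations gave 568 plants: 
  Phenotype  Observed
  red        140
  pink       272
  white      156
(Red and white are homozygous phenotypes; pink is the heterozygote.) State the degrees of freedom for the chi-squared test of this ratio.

2

With incomplete dominance, a heterozygote × heterozygote cross gives a 1:2:1 phenotypic ratio.
A goodness-of-fit test with 3 phenotype classes has df = 3 − 1 = 2.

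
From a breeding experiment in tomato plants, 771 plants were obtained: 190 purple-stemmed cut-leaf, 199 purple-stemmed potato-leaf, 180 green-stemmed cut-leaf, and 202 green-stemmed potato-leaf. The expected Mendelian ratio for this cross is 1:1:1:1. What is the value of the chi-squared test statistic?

1.529

Total ratio parts = 4. Expected numbers out of 771:
  purple-stemmed cut-leaf: 771 × 1/4 = 192.75
  purple-stemmed potato-leaf: 771 × 1/4 = 192.75
  green-stemmed cut-leaf: 771 × 1/4 = 192.75
  green-stemmed potato-leaf: 771 × 1/4 = 192.75
χ² = Σ (O − E)² / E
  purple-stemmed cut-leaf: (190 − 192.75)² / 192.75 = 0.0392
  purple-stemmed potato-leaf: (199 − 192.75)² / 192.75 = 0.2027
  green-stemmed cut-leaf: (180 − 192.75)² / 192.75 = 0.8434
  green-stemmed potato-leaf: (202 − 192.75)² / 192.75 = 0.4439
χ² = 0.0392 + 0.2027 + 0.8434 + 0.4439 = 1.5292 ≈ 1.529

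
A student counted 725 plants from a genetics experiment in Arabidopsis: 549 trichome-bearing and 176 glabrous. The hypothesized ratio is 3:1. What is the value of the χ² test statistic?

0.203

Total ratio parts = 4. Expected numbers out of 725:
  trichome-bearing: 725 × 3/4 = 543.75
  glabrous: 725 × 1/4 = 181.25
χ² = Σ (O − E)² / E
  trichome-bearing: (549 − 543.75)² / 543.75 = 0.0507
  glabrous: (176 − 181.25)² / 181.25 = 0.1521
χ² = 0.0507 + 0.1521 = 0.2028 ≈ 0.203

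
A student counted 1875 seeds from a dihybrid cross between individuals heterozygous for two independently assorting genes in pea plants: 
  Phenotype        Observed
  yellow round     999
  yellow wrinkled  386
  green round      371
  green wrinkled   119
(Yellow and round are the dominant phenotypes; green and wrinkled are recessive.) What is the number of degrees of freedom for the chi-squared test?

A dihybrid F₂ with independent assortment and complete dominance at both loci gives a 9:3:3:1 phenotypic ratio.
A goodness-of-fit test with 4 phenotype classes has df = 4 − 1 = 3.

3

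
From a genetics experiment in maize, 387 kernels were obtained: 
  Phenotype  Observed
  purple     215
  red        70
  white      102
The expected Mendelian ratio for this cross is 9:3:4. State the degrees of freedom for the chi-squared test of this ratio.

2

A goodness-of-fit test with 3 phenotype classes has df = 3 − 1 = 2.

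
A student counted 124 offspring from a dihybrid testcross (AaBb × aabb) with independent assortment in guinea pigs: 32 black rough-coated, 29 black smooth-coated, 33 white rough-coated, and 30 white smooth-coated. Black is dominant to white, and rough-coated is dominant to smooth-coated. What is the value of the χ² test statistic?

A dihybrid testcross with independent assortment gives a 1:1:1:1 ratio.
Expected counts for N = 124 under a 1:1:1:1 ratio (total parts = 4):
  black rough-coated: 124 × 1/4 = 31
  black smooth-coated: 124 × 1/4 = 31
  white rough-coated: 124 × 1/4 = 31
  white smooth-coated: 124 × 1/4 = 31
χ² = Σ (O − E)² / E
  black rough-coated: (32 − 31)² / 31 = 0.0323
  black smooth-coated: (29 − 31)² / 31 = 0.1290
  white rough-coated: (33 − 31)² / 31 = 0.1290
  white smooth-coated: (30 − 31)² / 31 = 0.0323
χ² = 0.0323 + 0.1290 + 0.1290 + 0.0323 = 0.3226 ≈ 0.323

0.323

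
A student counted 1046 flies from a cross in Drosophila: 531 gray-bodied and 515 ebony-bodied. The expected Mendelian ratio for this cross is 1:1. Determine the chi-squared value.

The 1:1 ratio has 2 parts, so with N = 1046 the expected counts are:
  gray-bodied: 1046 × 1/2 = 523
  ebony-bodied: 1046 × 1/2 = 523
χ² = Σ (O − E)² / E
  gray-bodied: (531 − 523)² / 523 = 0.1224
  ebony-bodied: (515 − 523)² / 523 = 0.1224
χ² = 0.1224 + 0.1224 = 0.2448 ≈ 0.245

0.245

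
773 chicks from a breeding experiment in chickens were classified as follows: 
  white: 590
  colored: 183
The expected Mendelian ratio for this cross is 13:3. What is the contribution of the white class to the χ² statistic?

2.307

Under the 13:3 hypothesis (Σ ratio = 16, N = 773):
  white: 773 × 13/16 = 628.0625
  colored: 773 × 3/16 = 144.9375
Contribution of white: (590 − 628.0625)² / 628.0625 = 2.3067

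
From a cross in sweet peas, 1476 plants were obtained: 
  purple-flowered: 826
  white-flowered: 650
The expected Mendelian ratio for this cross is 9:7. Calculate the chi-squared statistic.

0.050

Under the 9:7 hypothesis (Σ ratio = 16, N = 1476):
  purple-flowered: 1476 × 9/16 = 830.25
  white-flowered: 1476 × 7/16 = 645.75
χ² = Σ (O − E)² / E
  purple-flowered: (826 − 830.25)² / 830.25 = 0.0218
  white-flowered: (650 − 645.75)² / 645.75 = 0.0280
χ² = 0.0218 + 0.0280 = 0.0498 ≈ 0.050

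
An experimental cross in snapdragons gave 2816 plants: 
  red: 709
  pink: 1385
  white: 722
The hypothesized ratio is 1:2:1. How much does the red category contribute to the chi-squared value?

Under the 1:2:1 hypothesis (Σ ratio = 4, N = 2816):
  red: 2816 × 1/4 = 704
  pink: 2816 × 2/4 = 1408
  white: 2816 × 1/4 = 704
Contribution of red: (709 − 704)² / 704 = 0.0355

0.036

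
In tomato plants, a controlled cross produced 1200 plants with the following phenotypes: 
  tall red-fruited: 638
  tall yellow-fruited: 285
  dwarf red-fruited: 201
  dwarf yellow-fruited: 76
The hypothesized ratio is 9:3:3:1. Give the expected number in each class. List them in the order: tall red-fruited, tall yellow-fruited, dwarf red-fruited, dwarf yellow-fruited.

Expected counts for N = 1200 under a 9:3:3:1 ratio (total parts = 16):
  tall red-fruited: 1200 × 9/16 = 675
  tall yellow-fruited: 1200 × 3/16 = 225
  dwarf red-fruited: 1200 × 3/16 = 225
  dwarf yellow-fruited: 1200 × 1/16 = 75

675, 225, 225, 75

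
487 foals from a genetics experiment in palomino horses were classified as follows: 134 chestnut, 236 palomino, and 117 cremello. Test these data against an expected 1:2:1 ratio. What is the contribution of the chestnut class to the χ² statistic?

1.233

Under the 1:2:1 hypothesis (Σ ratio = 4, N = 487):
  chestnut: 487 × 1/4 = 121.75
  palomino: 487 × 2/4 = 243.5
  cremello: 487 × 1/4 = 121.75
Contribution of chestnut: (134 − 121.75)² / 121.75 = 1.2325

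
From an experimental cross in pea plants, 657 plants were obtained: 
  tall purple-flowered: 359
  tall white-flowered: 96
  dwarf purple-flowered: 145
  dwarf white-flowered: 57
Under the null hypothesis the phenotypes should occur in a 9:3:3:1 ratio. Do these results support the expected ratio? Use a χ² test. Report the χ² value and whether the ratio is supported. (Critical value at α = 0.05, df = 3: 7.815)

16.350; not consistent

Under the 9:3:3:1 hypothesis (Σ ratio = 16, N = 657):
  tall purple-flowered: 657 × 9/16 = 369.5625
  tall white-flowered: 657 × 3/16 = 123.1875
  dwarf purple-flowered: 657 × 3/16 = 123.1875
  dwarf white-flowered: 657 × 1/16 = 41.0625
χ² = Σ (O − E)² / E
  tall purple-flowered: (359 − 369.5625)² / 369.5625 = 0.3019
  tall white-flowered: (96 − 123.1875)² / 123.1875 = 6.0003
  dwarf purple-flowered: (145 − 123.1875)² / 123.1875 = 3.8623
  dwarf white-flowered: (57 − 41.0625)² / 41.0625 = 6.1858
χ² = 0.3019 + 6.0003 + 3.8623 + 6.1858 = 16.3503 ≈ 16.350
Degrees of freedom = 4 − 1 = 3; critical value at α = 0.05 is 7.815.
Since 16.350 > 7.815, we reject the null hypothesis — the data do not fit the 9:3:3:1 ratio.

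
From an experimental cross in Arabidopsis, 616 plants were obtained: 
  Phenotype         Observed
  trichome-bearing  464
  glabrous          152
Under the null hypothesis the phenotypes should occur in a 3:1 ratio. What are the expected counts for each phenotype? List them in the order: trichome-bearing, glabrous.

462, 154

Total ratio parts = 4. Expected numbers out of 616:
  trichome-bearing: 616 × 3/4 = 462
  glabrous: 616 × 1/4 = 154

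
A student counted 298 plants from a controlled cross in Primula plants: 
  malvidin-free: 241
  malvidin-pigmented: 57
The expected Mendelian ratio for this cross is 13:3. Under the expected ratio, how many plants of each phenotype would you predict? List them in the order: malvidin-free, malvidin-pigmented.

242.125, 55.875

Expected counts for N = 298 under a 13:3 ratio (total parts = 16):
  malvidin-free: 298 × 13/16 = 242.125
  malvidin-pigmented: 298 × 3/16 = 55.875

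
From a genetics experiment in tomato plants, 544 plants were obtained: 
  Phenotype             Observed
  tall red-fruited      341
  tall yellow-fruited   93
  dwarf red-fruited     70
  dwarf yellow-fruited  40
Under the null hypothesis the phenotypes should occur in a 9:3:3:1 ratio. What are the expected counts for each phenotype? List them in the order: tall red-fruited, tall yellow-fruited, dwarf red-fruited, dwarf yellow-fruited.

The 9:3:3:1 ratio has 16 parts, so with N = 544 the expected counts are:
  tall red-fruited: 544 × 9/16 = 306
  tall yellow-fruited: 544 × 3/16 = 102
  dwarf red-fruited: 544 × 3/16 = 102
  dwarf yellow-fruited: 544 × 1/16 = 34

306, 102, 102, 34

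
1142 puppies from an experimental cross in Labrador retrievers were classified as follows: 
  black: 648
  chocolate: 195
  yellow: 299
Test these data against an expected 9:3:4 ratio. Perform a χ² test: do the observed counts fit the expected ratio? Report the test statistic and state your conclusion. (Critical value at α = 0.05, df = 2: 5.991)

The 9:3:4 ratio has 16 parts, so with N = 1142 the expected counts are:
  black: 1142 × 9/16 = 642.375
  chocolate: 1142 × 3/16 = 214.125
  yellow: 1142 × 4/16 = 285.5
χ² = Σ (O − E)² / E
  black: (648 − 642.375)² / 642.375 = 0.0493
  chocolate: (195 − 214.125)² / 214.125 = 1.7082
  yellow: (299 − 285.5)² / 285.5 = 0.6384
χ² = 0.0493 + 1.7082 + 0.6384 = 2.3959 ≈ 2.396
Degrees of freedom = 3 − 1 = 2; critical value at α = 0.05 is 5.991.
Since 2.396 < 5.991, we fail to reject the null hypothesis — the data are consistent with the 9:3:4 ratio.

2.396; consistent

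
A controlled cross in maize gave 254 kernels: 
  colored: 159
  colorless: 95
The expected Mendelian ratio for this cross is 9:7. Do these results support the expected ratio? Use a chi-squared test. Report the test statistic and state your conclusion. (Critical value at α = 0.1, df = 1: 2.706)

Expected counts for N = 254 under a 9:7 ratio (total parts = 16):
  colored: 254 × 9/16 = 142.875
  colorless: 254 × 7/16 = 111.125
χ² = Σ (O − E)² / E
  colored: (159 − 142.875)² / 142.875 = 1.8199
  colorless: (95 − 111.125)² / 111.125 = 2.3398
χ² = 1.8199 + 2.3398 = 4.1597 ≈ 4.160
Degrees of freedom = 2 − 1 = 1; critical value at α = 0.1 is 2.706.
Since 4.160 > 2.706, we reject the null hypothesis — the data do not fit the 9:7 ratio.

4.160; not consistent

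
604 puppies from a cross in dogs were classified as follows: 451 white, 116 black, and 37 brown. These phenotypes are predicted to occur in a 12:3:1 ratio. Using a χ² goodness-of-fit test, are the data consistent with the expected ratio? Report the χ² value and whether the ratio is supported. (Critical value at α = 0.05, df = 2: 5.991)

Total ratio parts = 16. Expected numbers out of 604:
  white: 604 × 12/16 = 453
  black: 604 × 3/16 = 113.25
  brown: 604 × 1/16 = 37.75
χ² = Σ (O − E)² / E
  white: (451 − 453)² / 453 = 0.0088
  black: (116 − 113.25)² / 113.25 = 0.0668
  brown: (37 − 37.75)² / 37.75 = 0.0149
χ² = 0.0088 + 0.0668 + 0.0149 = 0.0905 ≈ 0.091
Degrees of freedom = 3 − 1 = 2; critical value at α = 0.05 is 5.991.
Since 0.091 < 5.991, we fail to reject the null hypothesis — the data are consistent with the 12:3:1 ratio.

0.091; consistent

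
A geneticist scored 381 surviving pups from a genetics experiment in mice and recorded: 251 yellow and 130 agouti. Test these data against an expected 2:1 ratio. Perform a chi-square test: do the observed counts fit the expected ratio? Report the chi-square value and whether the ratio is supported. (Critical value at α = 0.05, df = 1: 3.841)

Expected counts for N = 381 under a 2:1 ratio (total parts = 3):
  yellow: 381 × 2/3 = 254
  agouti: 381 × 1/3 = 127
χ² = Σ (O − E)² / E
  yellow: (251 − 254)² / 254 = 0.0354
  agouti: (130 − 127)² / 127 = 0.0709
χ² = 0.0354 + 0.0709 = 0.1063 ≈ 0.106
Degrees of freedom = 2 − 1 = 1; critical value at α = 0.05 is 3.841.
Since 0.106 < 3.841, we fail to reject the null hypothesis — the data are consistent with the 2:1 ratio.

0.106; consistent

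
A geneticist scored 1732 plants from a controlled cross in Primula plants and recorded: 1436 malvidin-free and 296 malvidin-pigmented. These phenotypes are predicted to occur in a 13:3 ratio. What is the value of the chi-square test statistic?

Total ratio parts = 16. Expected numbers out of 1732:
  malvidin-free: 1732 × 13/16 = 1407.25
  malvidin-pigmented: 1732 × 3/16 = 324.75
χ² = Σ (O − E)² / E
  malvidin-free: (1436 − 1407.25)² / 1407.25 = 0.5874
  malvidin-pigmented: (296 − 324.75)² / 324.75 = 2.5452
χ² = 0.5874 + 2.5452 = 3.1326 ≈ 3.133

3.133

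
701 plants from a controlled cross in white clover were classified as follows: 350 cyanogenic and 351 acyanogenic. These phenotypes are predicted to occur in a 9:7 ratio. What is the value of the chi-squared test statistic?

11.382

The 9:7 ratio has 16 parts, so with N = 701 the expected counts are:
  cyanogenic: 701 × 9/16 = 394.3125
  acyanogenic: 701 × 7/16 = 306.6875
χ² = Σ (O − E)² / E
  cyanogenic: (350 − 394.3125)² / 394.3125 = 4.9798
  acyanogenic: (351 − 306.6875)² / 306.6875 = 6.4026
χ² = 4.9798 + 6.4026 = 11.3824 ≈ 11.382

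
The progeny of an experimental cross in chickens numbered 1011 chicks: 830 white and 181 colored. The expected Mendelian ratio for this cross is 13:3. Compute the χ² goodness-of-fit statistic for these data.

Total ratio parts = 16. Expected numbers out of 1011:
  white: 1011 × 13/16 = 821.4375
  colored: 1011 × 3/16 = 189.5625
χ² = Σ (O − E)² / E
  white: (830 − 821.4375)² / 821.4375 = 0.0893
  colored: (181 − 189.5625)² / 189.5625 = 0.3868
χ² = 0.0893 + 0.3868 = 0.4761 ≈ 0.476

0.476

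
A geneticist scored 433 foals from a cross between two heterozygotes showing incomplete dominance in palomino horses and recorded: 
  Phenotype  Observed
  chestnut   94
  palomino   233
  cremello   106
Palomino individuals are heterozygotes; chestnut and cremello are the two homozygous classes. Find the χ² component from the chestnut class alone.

1.876

With incomplete dominance, a heterozygote × heterozygote cross gives a 1:2:1 phenotypic ratio.
The 1:2:1 ratio has 4 parts, so with N = 433 the expected counts are:
  chestnut: 433 × 1/4 = 108.25
  palomino: 433 × 2/4 = 216.5
  cremello: 433 × 1/4 = 108.25
Contribution of chestnut: (94 − 108.25)² / 108.25 = 1.8759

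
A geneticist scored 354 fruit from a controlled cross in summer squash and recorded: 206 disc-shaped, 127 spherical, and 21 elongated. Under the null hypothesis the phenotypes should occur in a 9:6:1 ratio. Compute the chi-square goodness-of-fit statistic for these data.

Expected counts for N = 354 under a 9:6:1 ratio (total parts = 16):
  disc-shaped: 354 × 9/16 = 199.125
  spherical: 354 × 6/16 = 132.75
  elongated: 354 × 1/16 = 22.125
χ² = Σ (O − E)² / E
  disc-shaped: (206 − 199.125)² / 199.125 = 0.2374
  spherical: (127 − 132.75)² / 132.75 = 0.2491
  elongated: (21 − 22.125)² / 22.125 = 0.0572
χ² = 0.2374 + 0.2491 + 0.0572 = 0.5437 ≈ 0.544

0.544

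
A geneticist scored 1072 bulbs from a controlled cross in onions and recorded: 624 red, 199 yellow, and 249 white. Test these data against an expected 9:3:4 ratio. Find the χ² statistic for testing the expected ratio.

2.098

Expected counts for N = 1072 under a 9:3:4 ratio (total parts = 16):
  red: 1072 × 9/16 = 603
  yellow: 1072 × 3/16 = 201
  white: 1072 × 4/16 = 268
χ² = Σ (O − E)² / E
  red: (624 − 603)² / 603 = 0.7313
  yellow: (199 − 201)² / 201 = 0.0199
  white: (249 − 268)² / 268 = 1.3470
χ² = 0.7313 + 0.0199 + 1.3470 = 2.0982 ≈ 2.098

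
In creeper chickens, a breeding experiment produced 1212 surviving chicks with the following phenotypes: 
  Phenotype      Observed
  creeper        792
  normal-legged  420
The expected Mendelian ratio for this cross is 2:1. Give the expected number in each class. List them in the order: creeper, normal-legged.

808, 404

The 2:1 ratio has 3 parts, so with N = 1212 the expected counts are:
  creeper: 1212 × 2/3 = 808
  normal-legged: 1212 × 1/3 = 404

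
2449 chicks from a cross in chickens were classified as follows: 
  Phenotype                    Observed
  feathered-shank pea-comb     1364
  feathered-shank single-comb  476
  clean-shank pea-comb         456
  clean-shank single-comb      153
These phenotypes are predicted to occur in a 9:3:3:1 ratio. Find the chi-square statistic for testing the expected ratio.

Under the 9:3:3:1 hypothesis (Σ ratio = 16, N = 2449):
  feathered-shank pea-comb: 2449 × 9/16 = 1377.5625
  feathered-shank single-comb: 2449 × 3/16 = 459.1875
  clean-shank pea-comb: 2449 × 3/16 = 459.1875
  clean-shank single-comb: 2449 × 1/16 = 153.0625
χ² = Σ (O − E)² / E
  feathered-shank pea-comb: (1364 − 1377.5625)² / 1377.5625 = 0.1335
  feathered-shank single-comb: (476 − 459.1875)² / 459.1875 = 0.6156
  clean-shank pea-comb: (456 − 459.1875)² / 459.1875 = 0.0221
  clean-shank single-comb: (153 − 153.0625)² / 153.0625 = 0.0000
χ² = 0.1335 + 0.6156 + 0.0221 + 0.0000 = 0.7712 ≈ 0.771

0.771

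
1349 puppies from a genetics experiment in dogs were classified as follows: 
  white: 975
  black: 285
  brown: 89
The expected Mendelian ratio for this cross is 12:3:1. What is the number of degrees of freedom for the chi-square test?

A goodness-of-fit test with 3 phenotype classes has df = 3 − 1 = 2.

2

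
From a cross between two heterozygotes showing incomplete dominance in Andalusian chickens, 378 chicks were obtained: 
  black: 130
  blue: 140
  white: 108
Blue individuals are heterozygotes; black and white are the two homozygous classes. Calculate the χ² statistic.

With incomplete dominance, a heterozygote × heterozygote cross gives a 1:2:1 phenotypic ratio.
Total ratio parts = 4. Expected numbers out of 378:
  black: 378 × 1/4 = 94.5
  blue: 378 × 2/4 = 189
  white: 378 × 1/4 = 94.5
χ² = Σ (O − E)² / E
  black: (130 − 94.5)² / 94.5 = 13.3360
  blue: (140 − 189)² / 189 = 12.7037
  white: (108 − 94.5)² / 94.5 = 1.9286
χ² = 13.3360 + 12.7037 + 1.9286 = 27.9683 ≈ 27.968

27.968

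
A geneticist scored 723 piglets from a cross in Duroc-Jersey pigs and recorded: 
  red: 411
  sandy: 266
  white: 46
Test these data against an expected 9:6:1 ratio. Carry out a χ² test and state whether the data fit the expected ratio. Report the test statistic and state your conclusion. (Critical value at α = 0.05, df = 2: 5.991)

0.157; consistent

The 9:6:1 ratio has 16 parts, so with N = 723 the expected counts are:
  red: 723 × 9/16 = 406.6875
  sandy: 723 × 6/16 = 271.125
  white: 723 × 1/16 = 45.1875
χ² = Σ (O − E)² / E
  red: (411 − 406.6875)² / 406.6875 = 0.0457
  sandy: (266 − 271.125)² / 271.125 = 0.0969
  white: (46 − 45.1875)² / 45.1875 = 0.0146
χ² = 0.0457 + 0.0969 + 0.0146 = 0.1572 ≈ 0.157
Degrees of freedom = 3 − 1 = 2; critical value at α = 0.05 is 5.991.
Since 0.157 < 5.991, we fail to reject the null hypothesis — the data are consistent with the 9:6:1 ratio.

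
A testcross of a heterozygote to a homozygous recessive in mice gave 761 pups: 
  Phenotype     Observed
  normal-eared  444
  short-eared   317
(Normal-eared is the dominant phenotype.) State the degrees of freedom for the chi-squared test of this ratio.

1

A testcross of a heterozygote (Aa × aa) gives a 1:1 phenotypic ratio.
A goodness-of-fit test with 2 phenotype classes has df = 2 − 1 = 1.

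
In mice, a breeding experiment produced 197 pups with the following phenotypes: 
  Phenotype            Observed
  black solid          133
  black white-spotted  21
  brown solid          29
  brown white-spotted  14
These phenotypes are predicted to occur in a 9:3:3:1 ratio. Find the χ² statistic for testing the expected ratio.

13.256

Total ratio parts = 16. Expected numbers out of 197:
  black solid: 197 × 9/16 = 110.8125
  black white-spotted: 197 × 3/16 = 36.9375
  brown solid: 197 × 3/16 = 36.9375
  brown white-spotted: 197 × 1/16 = 12.3125
χ² = Σ (O − E)² / E
  black solid: (133 − 110.8125)² / 110.8125 = 4.4425
  black white-spotted: (21 − 36.9375)² / 36.9375 = 6.8766
  brown solid: (29 − 36.9375)² / 36.9375 = 1.7057
  brown white-spotted: (14 − 12.3125)² / 12.3125 = 0.2313
χ² = 4.4425 + 6.8766 + 1.7057 + 0.2313 = 13.2561 ≈ 13.256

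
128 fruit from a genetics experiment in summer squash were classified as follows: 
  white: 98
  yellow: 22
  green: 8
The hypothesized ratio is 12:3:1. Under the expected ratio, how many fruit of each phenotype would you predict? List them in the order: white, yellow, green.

96, 24, 8

Total ratio parts = 16. Expected numbers out of 128:
  white: 128 × 12/16 = 96
  yellow: 128 × 3/16 = 24
  green: 128 × 1/16 = 8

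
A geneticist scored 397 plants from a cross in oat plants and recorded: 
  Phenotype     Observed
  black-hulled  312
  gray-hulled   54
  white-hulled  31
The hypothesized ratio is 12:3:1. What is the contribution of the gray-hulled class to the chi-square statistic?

5.611

Under the 12:3:1 hypothesis (Σ ratio = 16, N = 397):
  black-hulled: 397 × 12/16 = 297.75
  gray-hulled: 397 × 3/16 = 74.4375
  white-hulled: 397 × 1/16 = 24.8125
Contribution of gray-hulled: (54 − 74.4375)² / 74.4375 = 5.6113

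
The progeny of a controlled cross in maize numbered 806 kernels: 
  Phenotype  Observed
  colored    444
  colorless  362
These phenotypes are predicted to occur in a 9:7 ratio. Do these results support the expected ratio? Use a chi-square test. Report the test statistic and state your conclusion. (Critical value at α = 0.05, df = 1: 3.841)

Total ratio parts = 16. Expected numbers out of 806:
  colored: 806 × 9/16 = 453.375
  colorless: 806 × 7/16 = 352.625
χ² = Σ (O − E)² / E
  colored: (444 − 453.375)² / 453.375 = 0.1939
  colorless: (362 − 352.625)² / 352.625 = 0.2492
χ² = 0.1939 + 0.2492 = 0.4431 ≈ 0.443
Degrees of freedom = 2 − 1 = 1; critical value at α = 0.05 is 3.841.
Since 0.443 < 3.841, we fail to reject the null hypothesis — the data are consistent with the 9:7 ratio.

0.443; consistent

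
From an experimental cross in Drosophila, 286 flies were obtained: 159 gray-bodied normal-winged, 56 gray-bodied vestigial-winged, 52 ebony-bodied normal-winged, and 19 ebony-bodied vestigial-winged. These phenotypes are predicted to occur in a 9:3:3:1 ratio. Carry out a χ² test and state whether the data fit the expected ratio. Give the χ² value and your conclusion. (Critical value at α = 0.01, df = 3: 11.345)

Under the 9:3:3:1 hypothesis (Σ ratio = 16, N = 286):
  gray-bodied normal-winged: 286 × 9/16 = 160.875
  gray-bodied vestigial-winged: 286 × 3/16 = 53.625
  ebony-bodied normal-winged: 286 × 3/16 = 53.625
  ebony-bodied vestigial-winged: 286 × 1/16 = 17.875
χ² = Σ (O − E)² / E
  gray-bodied normal-winged: (159 − 160.875)² / 160.875 = 0.0219
  gray-bodied vestigial-winged: (56 − 53.625)² / 53.625 = 0.1052
  ebony-bodied normal-winged: (52 − 53.625)² / 53.625 = 0.0492
  ebony-bodied vestigial-winged: (19 − 17.875)² / 17.875 = 0.0708
χ² = 0.0219 + 0.1052 + 0.0492 + 0.0708 = 0.2471 ≈ 0.247
Degrees of freedom = 4 − 1 = 3; critical value at α = 0.01 is 11.345.
Since 0.247 < 11.345, we fail to reject the null hypothesis — the data are consistent with the 9:3:3:1 ratio.

0.247; consistent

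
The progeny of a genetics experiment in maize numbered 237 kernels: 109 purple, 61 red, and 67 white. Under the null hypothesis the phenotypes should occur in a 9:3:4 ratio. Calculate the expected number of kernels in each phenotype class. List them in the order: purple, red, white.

Expected counts for N = 237 under a 9:3:4 ratio (total parts = 16):
  purple: 237 × 9/16 = 133.3125
  red: 237 × 3/16 = 44.4375
  white: 237 × 4/16 = 59.25

133.3125, 44.4375, 59.25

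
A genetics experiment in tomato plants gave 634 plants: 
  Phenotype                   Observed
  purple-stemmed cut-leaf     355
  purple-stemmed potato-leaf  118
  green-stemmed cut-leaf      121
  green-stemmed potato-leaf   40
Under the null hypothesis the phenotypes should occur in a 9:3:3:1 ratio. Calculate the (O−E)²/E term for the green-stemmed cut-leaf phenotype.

0.038

Under the 9:3:3:1 hypothesis (Σ ratio = 16, N = 634):
  purple-stemmed cut-leaf: 634 × 9/16 = 356.625
  purple-stemmed potato-leaf: 634 × 3/16 = 118.875
  green-stemmed cut-leaf: 634 × 3/16 = 118.875
  green-stemmed potato-leaf: 634 × 1/16 = 39.625
Contribution of green-stemmed cut-leaf: (121 − 118.875)² / 118.875 = 0.0380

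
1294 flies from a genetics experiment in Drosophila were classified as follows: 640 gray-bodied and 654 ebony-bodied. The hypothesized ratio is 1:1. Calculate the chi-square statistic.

Under the 1:1 hypothesis (Σ ratio = 2, N = 1294):
  gray-bodied: 1294 × 1/2 = 647
  ebony-bodied: 1294 × 1/2 = 647
χ² = Σ (O − E)² / E
  gray-bodied: (640 − 647)² / 647 = 0.0757
  ebony-bodied: (654 − 647)² / 647 = 0.0757
χ² = 0.0757 + 0.0757 = 0.1514 ≈ 0.151

0.151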